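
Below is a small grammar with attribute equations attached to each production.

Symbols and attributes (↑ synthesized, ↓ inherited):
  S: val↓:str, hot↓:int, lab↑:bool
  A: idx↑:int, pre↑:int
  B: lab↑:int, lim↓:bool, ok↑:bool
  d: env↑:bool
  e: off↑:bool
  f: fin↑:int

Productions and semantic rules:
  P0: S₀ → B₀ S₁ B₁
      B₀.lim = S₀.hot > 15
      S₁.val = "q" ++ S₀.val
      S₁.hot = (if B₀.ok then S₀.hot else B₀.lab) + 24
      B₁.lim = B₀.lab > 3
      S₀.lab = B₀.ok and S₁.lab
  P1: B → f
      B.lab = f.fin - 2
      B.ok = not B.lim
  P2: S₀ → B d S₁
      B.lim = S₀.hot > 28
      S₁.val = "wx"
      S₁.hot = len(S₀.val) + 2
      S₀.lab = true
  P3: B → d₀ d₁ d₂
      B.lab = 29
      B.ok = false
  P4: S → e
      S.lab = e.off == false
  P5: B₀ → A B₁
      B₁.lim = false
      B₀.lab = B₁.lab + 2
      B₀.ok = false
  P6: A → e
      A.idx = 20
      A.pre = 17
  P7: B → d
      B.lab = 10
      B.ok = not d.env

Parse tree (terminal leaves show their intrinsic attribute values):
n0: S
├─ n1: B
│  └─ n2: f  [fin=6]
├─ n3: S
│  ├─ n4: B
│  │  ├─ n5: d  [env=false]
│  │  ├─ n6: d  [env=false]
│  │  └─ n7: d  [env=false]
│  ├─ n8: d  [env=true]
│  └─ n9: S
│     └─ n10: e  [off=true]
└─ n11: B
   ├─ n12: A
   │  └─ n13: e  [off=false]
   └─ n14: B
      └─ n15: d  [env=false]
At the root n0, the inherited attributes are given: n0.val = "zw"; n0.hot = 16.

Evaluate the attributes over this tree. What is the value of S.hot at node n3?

28

1. n0.val = "zw"  [given at root]
2. n0.hot = 16  [given at root]
3. n1.lim = true  [S₀.hot > 15]
4. n2.fin = 6  [terminal]
5. n1.lab = 4  [f.fin - 2]
6. n1.ok = false  [not B.lim]
7. n3.val = "qzw"  ["q" ++ S₀.val]
8. n3.hot = 28  [(if B₀.ok then S₀.hot else B₀.lab) + 24]
9. n4.lim = false  [S₀.hot > 28]
10. n5.env = false  [terminal]
11. n6.env = false  [terminal]
12. n7.env = false  [terminal]
13. n4.lab = 29  [29]
14. n4.ok = false  [false]
15. n8.env = true  [terminal]
16. n9.val = "wx"  ["wx"]
17. n9.hot = 5  [len(S₀.val) + 2]
18. n10.off = true  [terminal]
19. n9.lab = false  [e.off == false]
20. n3.lab = true  [true]
21. n11.lim = true  [B₀.lab > 3]
22. n13.off = false  [terminal]
23. n12.idx = 20  [20]
24. n12.pre = 17  [17]
25. n14.lim = false  [false]
26. n15.env = false  [terminal]
27. n14.lab = 10  [10]
28. n14.ok = true  [not d.env]
29. n11.lab = 12  [B₁.lab + 2]
30. n11.ok = false  [false]
31. n0.lab = false  [B₀.ok and S₁.lab]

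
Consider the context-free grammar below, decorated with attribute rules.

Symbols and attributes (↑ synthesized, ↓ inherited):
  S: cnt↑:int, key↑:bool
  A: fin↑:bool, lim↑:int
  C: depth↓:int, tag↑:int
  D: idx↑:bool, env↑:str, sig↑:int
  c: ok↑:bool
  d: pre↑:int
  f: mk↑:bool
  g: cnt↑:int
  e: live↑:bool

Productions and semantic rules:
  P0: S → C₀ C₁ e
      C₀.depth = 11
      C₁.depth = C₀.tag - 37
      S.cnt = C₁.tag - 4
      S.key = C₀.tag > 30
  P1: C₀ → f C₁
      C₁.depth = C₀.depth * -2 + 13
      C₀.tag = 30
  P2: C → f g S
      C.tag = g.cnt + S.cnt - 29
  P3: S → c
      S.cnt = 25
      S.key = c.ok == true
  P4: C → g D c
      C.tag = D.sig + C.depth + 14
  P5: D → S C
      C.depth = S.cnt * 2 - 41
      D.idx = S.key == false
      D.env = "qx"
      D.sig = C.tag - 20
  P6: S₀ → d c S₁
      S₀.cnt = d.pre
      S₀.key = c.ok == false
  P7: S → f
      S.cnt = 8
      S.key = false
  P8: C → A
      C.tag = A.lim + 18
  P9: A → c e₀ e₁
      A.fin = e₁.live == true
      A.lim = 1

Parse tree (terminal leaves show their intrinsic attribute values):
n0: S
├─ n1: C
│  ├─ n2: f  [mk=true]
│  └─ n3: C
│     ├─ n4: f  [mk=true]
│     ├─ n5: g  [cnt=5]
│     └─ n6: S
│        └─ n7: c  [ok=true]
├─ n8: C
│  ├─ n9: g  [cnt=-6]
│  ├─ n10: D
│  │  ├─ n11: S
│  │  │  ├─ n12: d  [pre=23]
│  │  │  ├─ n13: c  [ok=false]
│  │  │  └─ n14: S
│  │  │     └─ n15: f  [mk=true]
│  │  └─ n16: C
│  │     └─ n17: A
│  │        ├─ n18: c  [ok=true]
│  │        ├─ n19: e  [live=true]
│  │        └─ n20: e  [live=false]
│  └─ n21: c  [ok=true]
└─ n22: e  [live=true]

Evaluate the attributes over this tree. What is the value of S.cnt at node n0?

2

1. n1.depth = 11  [11]
2. n2.mk = true  [terminal]
3. n3.depth = -9  [C₀.depth * -2 + 13]
4. n4.mk = true  [terminal]
5. n5.cnt = 5  [terminal]
6. n7.ok = true  [terminal]
7. n6.cnt = 25  [25]
8. n6.key = true  [c.ok == true]
9. n3.tag = 1  [g.cnt + S.cnt - 29]
10. n1.tag = 30  [30]
11. n8.depth = -7  [C₀.tag - 37]
12. n9.cnt = -6  [terminal]
13. n12.pre = 23  [terminal]
14. n13.ok = false  [terminal]
15. n15.mk = true  [terminal]
16. n14.cnt = 8  [8]
17. n14.key = false  [false]
18. n11.cnt = 23  [d.pre]
19. n11.key = true  [c.ok == false]
20. n16.depth = 5  [S.cnt * 2 - 41]
21. n18.ok = true  [terminal]
22. n19.live = true  [terminal]
23. n20.live = false  [terminal]
24. n17.fin = false  [e₁.live == true]
25. n17.lim = 1  [1]
26. n16.tag = 19  [A.lim + 18]
27. n10.idx = false  [S.key == false]
28. n10.env = "qx"  ["qx"]
29. n10.sig = -1  [C.tag - 20]
30. n21.ok = true  [terminal]
31. n8.tag = 6  [D.sig + C.depth + 14]
32. n22.live = true  [terminal]
33. n0.cnt = 2  [C₁.tag - 4]
34. n0.key = false  [C₀.tag > 30]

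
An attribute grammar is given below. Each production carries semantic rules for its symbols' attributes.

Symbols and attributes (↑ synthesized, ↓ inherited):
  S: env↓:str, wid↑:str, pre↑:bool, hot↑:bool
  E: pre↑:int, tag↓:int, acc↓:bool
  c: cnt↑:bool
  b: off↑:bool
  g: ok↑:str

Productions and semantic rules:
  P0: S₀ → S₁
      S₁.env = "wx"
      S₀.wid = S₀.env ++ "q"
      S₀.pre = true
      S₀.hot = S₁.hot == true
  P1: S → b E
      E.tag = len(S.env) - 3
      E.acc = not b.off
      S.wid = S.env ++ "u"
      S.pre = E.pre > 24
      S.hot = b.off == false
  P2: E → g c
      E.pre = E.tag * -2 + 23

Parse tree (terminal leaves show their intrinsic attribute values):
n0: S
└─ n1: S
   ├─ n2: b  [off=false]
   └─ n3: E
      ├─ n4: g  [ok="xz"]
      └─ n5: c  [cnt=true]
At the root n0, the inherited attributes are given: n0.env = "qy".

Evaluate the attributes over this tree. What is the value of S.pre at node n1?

true

1. n0.env = "qy"  [given at root]
2. n1.env = "wx"  ["wx"]
3. n2.off = false  [terminal]
4. n3.tag = -1  [len(S.env) - 3]
5. n3.acc = true  [not b.off]
6. n4.ok = "xz"  [terminal]
7. n5.cnt = true  [terminal]
8. n3.pre = 25  [E.tag * -2 + 23]
9. n1.wid = "wxu"  [S.env ++ "u"]
10. n1.pre = true  [E.pre > 24]
11. n1.hot = true  [b.off == false]
12. n0.wid = "qyq"  [S₀.env ++ "q"]
13. n0.pre = true  [true]
14. n0.hot = true  [S₁.hot == true]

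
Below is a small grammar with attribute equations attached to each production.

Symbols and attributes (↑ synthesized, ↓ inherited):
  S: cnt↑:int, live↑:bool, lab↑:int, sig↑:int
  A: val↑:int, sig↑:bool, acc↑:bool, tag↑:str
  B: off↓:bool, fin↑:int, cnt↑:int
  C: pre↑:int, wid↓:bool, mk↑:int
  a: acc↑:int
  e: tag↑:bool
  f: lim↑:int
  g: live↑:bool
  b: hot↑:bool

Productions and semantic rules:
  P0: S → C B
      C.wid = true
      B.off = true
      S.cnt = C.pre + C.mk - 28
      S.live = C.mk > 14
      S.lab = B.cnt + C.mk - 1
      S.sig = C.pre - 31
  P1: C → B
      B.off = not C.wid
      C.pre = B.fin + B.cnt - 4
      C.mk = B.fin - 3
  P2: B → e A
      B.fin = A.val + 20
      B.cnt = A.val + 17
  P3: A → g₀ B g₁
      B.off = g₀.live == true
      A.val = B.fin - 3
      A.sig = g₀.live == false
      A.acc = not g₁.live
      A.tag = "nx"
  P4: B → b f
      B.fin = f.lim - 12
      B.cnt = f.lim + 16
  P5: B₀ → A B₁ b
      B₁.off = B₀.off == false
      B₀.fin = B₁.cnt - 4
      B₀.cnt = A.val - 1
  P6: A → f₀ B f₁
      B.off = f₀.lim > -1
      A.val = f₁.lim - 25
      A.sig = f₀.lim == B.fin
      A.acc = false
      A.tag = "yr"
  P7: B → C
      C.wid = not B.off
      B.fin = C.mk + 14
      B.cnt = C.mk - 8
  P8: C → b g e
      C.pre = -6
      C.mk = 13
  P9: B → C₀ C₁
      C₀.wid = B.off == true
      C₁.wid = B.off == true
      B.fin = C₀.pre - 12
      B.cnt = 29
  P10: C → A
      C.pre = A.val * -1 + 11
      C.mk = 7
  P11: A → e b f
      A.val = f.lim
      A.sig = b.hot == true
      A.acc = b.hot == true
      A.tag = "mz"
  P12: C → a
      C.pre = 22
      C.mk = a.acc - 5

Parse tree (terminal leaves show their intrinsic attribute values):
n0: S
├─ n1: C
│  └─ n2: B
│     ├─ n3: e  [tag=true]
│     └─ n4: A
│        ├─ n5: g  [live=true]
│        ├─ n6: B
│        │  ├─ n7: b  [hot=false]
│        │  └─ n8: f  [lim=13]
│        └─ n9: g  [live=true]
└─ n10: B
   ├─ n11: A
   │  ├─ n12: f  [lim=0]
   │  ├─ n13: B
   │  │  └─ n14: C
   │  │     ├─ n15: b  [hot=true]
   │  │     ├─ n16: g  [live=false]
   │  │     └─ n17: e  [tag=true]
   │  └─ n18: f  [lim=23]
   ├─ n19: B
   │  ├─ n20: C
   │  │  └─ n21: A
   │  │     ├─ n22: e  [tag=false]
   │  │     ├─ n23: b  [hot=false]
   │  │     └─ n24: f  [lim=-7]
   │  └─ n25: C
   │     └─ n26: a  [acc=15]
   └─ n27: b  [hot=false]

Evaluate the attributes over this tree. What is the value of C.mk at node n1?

1. n1.wid = true  [true]
2. n2.off = false  [not C.wid]
3. n3.tag = true  [terminal]
4. n5.live = true  [terminal]
5. n6.off = true  [g₀.live == true]
6. n7.hot = false  [terminal]
7. n8.lim = 13  [terminal]
8. n6.fin = 1  [f.lim - 12]
9. n6.cnt = 29  [f.lim + 16]
10. n9.live = true  [terminal]
11. n4.val = -2  [B.fin - 3]
12. n4.sig = false  [g₀.live == false]
13. n4.acc = false  [not g₁.live]
14. n4.tag = "nx"  ["nx"]
15. n2.fin = 18  [A.val + 20]
16. n2.cnt = 15  [A.val + 17]
17. n1.pre = 29  [B.fin + B.cnt - 4]
18. n1.mk = 15  [B.fin - 3]
19. n10.off = true  [true]
20. n12.lim = 0  [terminal]
21. n13.off = true  [f₀.lim > -1]
22. n14.wid = false  [not B.off]
23. n15.hot = true  [terminal]
24. n16.live = false  [terminal]
25. n17.tag = true  [terminal]
26. n14.pre = -6  [-6]
27. n14.mk = 13  [13]
28. n13.fin = 27  [C.mk + 14]
29. n13.cnt = 5  [C.mk - 8]
30. n18.lim = 23  [terminal]
31. n11.val = -2  [f₁.lim - 25]
32. n11.sig = false  [f₀.lim == B.fin]
33. n11.acc = false  [false]
34. n11.tag = "yr"  ["yr"]
35. n19.off = false  [B₀.off == false]
36. n20.wid = false  [B.off == true]
37. n22.tag = false  [terminal]
38. n23.hot = false  [terminal]
39. n24.lim = -7  [terminal]
40. n21.val = -7  [f.lim]
41. n21.sig = false  [b.hot == true]
42. n21.acc = false  [b.hot == true]
43. n21.tag = "mz"  ["mz"]
44. n20.pre = 18  [A.val * -1 + 11]
45. n20.mk = 7  [7]
46. n25.wid = false  [B.off == true]
47. n26.acc = 15  [terminal]
48. n25.pre = 22  [22]
49. n25.mk = 10  [a.acc - 5]
50. n19.fin = 6  [C₀.pre - 12]
51. n19.cnt = 29  [29]
52. n27.hot = false  [terminal]
53. n10.fin = 25  [B₁.cnt - 4]
54. n10.cnt = -3  [A.val - 1]
55. n0.cnt = 16  [C.pre + C.mk - 28]
56. n0.live = true  [C.mk > 14]
57. n0.lab = 11  [B.cnt + C.mk - 1]
58. n0.sig = -2  [C.pre - 31]

15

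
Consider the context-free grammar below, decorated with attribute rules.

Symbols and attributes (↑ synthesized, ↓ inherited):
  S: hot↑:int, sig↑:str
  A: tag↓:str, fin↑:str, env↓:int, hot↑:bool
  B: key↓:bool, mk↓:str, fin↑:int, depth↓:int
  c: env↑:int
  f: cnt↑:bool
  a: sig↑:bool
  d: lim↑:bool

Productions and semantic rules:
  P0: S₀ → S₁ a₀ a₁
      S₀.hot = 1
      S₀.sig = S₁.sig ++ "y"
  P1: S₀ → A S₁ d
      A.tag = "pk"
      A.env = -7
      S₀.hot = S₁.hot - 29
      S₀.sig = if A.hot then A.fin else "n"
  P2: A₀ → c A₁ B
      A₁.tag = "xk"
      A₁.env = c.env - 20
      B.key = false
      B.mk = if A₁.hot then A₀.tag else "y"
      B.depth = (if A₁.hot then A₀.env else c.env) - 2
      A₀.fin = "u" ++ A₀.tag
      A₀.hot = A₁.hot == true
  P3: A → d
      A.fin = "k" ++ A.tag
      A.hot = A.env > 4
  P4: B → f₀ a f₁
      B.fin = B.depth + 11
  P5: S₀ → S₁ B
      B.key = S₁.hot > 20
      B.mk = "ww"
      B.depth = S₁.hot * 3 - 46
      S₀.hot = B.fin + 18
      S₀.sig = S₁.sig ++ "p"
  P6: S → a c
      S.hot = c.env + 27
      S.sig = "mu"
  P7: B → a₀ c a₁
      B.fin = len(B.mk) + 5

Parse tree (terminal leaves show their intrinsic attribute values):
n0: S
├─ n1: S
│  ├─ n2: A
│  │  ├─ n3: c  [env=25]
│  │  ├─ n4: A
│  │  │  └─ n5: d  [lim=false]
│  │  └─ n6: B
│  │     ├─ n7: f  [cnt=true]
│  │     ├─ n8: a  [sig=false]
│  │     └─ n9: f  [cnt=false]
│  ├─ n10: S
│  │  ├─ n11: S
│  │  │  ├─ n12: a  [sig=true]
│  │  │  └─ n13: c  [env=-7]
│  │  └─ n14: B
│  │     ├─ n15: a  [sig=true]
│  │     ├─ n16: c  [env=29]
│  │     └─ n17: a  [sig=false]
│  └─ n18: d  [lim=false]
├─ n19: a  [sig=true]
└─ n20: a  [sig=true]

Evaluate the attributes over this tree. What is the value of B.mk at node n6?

1. n2.tag = "pk"  ["pk"]
2. n2.env = -7  [-7]
3. n3.env = 25  [terminal]
4. n4.tag = "xk"  ["xk"]
5. n4.env = 5  [c.env - 20]
6. n5.lim = false  [terminal]
7. n4.fin = "kxk"  ["k" ++ A.tag]
8. n4.hot = true  [A.env > 4]
9. n6.key = false  [false]
10. n6.mk = "pk"  [if A₁.hot then A₀.tag else "y"]
11. n6.depth = -9  [(if A₁.hot then A₀.env else c.env) - 2]
12. n7.cnt = true  [terminal]
13. n8.sig = false  [terminal]
14. n9.cnt = false  [terminal]
15. n6.fin = 2  [B.depth + 11]
16. n2.fin = "upk"  ["u" ++ A₀.tag]
17. n2.hot = true  [A₁.hot == true]
18. n12.sig = true  [terminal]
19. n13.env = -7  [terminal]
20. n11.hot = 20  [c.env + 27]
21. n11.sig = "mu"  ["mu"]
22. n14.key = false  [S₁.hot > 20]
23. n14.mk = "ww"  ["ww"]
24. n14.depth = 14  [S₁.hot * 3 - 46]
25. n15.sig = true  [terminal]
26. n16.env = 29  [terminal]
27. n17.sig = false  [terminal]
28. n14.fin = 7  [len(B.mk) + 5]
29. n10.hot = 25  [B.fin + 18]
30. n10.sig = "mup"  [S₁.sig ++ "p"]
31. n18.lim = false  [terminal]
32. n1.hot = -4  [S₁.hot - 29]
33. n1.sig = "upk"  [if A.hot then A.fin else "n"]
34. n19.sig = true  [terminal]
35. n20.sig = true  [terminal]
36. n0.hot = 1  [1]
37. n0.sig = "upky"  [S₁.sig ++ "y"]

"pk"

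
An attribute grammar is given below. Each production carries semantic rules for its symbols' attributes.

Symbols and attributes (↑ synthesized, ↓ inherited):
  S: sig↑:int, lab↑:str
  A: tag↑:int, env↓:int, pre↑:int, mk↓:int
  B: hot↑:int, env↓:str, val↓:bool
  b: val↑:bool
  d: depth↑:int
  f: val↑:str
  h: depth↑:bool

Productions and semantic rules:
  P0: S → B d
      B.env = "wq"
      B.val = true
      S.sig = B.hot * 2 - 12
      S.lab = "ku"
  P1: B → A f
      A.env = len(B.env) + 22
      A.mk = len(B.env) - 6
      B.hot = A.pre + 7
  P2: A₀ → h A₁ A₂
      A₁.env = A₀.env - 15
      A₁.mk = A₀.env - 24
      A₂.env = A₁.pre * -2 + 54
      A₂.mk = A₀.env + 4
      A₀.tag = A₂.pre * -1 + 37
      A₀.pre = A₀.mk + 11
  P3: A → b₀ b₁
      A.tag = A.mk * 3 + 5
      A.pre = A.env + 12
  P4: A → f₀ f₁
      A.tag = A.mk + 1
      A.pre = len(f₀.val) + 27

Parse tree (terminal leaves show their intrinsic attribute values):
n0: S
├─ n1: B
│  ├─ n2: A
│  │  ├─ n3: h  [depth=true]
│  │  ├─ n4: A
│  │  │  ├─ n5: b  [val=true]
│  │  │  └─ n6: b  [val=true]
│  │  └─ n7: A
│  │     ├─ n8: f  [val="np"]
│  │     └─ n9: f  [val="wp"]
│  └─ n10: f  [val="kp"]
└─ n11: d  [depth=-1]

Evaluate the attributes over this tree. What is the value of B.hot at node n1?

14

1. n1.env = "wq"  ["wq"]
2. n1.val = true  [true]
3. n2.env = 24  [len(B.env) + 22]
4. n2.mk = -4  [len(B.env) - 6]
5. n3.depth = true  [terminal]
6. n4.env = 9  [A₀.env - 15]
7. n4.mk = 0  [A₀.env - 24]
8. n5.val = true  [terminal]
9. n6.val = true  [terminal]
10. n4.tag = 5  [A.mk * 3 + 5]
11. n4.pre = 21  [A.env + 12]
12. n7.env = 12  [A₁.pre * -2 + 54]
13. n7.mk = 28  [A₀.env + 4]
14. n8.val = "np"  [terminal]
15. n9.val = "wp"  [terminal]
16. n7.tag = 29  [A.mk + 1]
17. n7.pre = 29  [len(f₀.val) + 27]
18. n2.tag = 8  [A₂.pre * -1 + 37]
19. n2.pre = 7  [A₀.mk + 11]
20. n10.val = "kp"  [terminal]
21. n1.hot = 14  [A.pre + 7]
22. n11.depth = -1  [terminal]
23. n0.sig = 16  [B.hot * 2 - 12]
24. n0.lab = "ku"  ["ku"]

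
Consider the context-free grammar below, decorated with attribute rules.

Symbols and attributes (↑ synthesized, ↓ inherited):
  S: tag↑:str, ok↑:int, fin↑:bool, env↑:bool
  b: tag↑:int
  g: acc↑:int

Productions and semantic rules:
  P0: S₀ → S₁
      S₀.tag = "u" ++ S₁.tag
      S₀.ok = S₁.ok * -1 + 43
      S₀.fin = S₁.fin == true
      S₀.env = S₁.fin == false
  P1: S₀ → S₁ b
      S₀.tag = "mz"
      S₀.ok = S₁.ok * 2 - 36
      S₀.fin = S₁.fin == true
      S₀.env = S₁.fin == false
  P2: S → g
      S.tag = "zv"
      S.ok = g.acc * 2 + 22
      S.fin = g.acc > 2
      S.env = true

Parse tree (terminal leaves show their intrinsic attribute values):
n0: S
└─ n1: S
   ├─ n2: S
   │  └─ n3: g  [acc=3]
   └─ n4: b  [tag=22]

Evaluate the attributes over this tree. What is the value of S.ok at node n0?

23

1. n3.acc = 3  [terminal]
2. n2.tag = "zv"  ["zv"]
3. n2.ok = 28  [g.acc * 2 + 22]
4. n2.fin = true  [g.acc > 2]
5. n2.env = true  [true]
6. n4.tag = 22  [terminal]
7. n1.tag = "mz"  ["mz"]
8. n1.ok = 20  [S₁.ok * 2 - 36]
9. n1.fin = true  [S₁.fin == true]
10. n1.env = false  [S₁.fin == false]
11. n0.tag = "umz"  ["u" ++ S₁.tag]
12. n0.ok = 23  [S₁.ok * -1 + 43]
13. n0.fin = true  [S₁.fin == true]
14. n0.env = false  [S₁.fin == false]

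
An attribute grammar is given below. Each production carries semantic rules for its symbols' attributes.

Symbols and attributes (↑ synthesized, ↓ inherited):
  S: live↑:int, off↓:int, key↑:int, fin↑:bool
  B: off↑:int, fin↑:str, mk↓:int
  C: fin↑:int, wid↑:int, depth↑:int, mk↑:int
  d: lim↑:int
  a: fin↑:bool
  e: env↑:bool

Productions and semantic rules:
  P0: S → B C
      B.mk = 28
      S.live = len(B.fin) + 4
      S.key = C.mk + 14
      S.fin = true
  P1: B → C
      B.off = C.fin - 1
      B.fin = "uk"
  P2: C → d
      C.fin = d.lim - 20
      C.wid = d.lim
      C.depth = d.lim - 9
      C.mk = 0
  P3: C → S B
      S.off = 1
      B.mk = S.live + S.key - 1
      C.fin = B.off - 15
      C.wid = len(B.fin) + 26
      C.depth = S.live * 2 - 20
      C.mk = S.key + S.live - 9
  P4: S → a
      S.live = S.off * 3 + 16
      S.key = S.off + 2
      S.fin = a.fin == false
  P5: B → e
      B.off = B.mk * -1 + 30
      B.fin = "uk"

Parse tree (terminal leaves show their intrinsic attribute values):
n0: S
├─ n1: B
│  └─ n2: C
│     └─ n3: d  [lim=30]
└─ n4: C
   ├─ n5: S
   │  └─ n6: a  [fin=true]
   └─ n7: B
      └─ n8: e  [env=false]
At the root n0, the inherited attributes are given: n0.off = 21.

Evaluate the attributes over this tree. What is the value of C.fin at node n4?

1. n0.off = 21  [given at root]
2. n1.mk = 28  [28]
3. n3.lim = 30  [terminal]
4. n2.fin = 10  [d.lim - 20]
5. n2.wid = 30  [d.lim]
6. n2.depth = 21  [d.lim - 9]
7. n2.mk = 0  [0]
8. n1.off = 9  [C.fin - 1]
9. n1.fin = "uk"  ["uk"]
10. n5.off = 1  [1]
11. n6.fin = true  [terminal]
12. n5.live = 19  [S.off * 3 + 16]
13. n5.key = 3  [S.off + 2]
14. n5.fin = false  [a.fin == false]
15. n7.mk = 21  [S.live + S.key - 1]
16. n8.env = false  [terminal]
17. n7.off = 9  [B.mk * -1 + 30]
18. n7.fin = "uk"  ["uk"]
19. n4.fin = -6  [B.off - 15]
20. n4.wid = 28  [len(B.fin) + 26]
21. n4.depth = 18  [S.live * 2 - 20]
22. n4.mk = 13  [S.key + S.live - 9]
23. n0.live = 6  [len(B.fin) + 4]
24. n0.key = 27  [C.mk + 14]
25. n0.fin = true  [true]

-6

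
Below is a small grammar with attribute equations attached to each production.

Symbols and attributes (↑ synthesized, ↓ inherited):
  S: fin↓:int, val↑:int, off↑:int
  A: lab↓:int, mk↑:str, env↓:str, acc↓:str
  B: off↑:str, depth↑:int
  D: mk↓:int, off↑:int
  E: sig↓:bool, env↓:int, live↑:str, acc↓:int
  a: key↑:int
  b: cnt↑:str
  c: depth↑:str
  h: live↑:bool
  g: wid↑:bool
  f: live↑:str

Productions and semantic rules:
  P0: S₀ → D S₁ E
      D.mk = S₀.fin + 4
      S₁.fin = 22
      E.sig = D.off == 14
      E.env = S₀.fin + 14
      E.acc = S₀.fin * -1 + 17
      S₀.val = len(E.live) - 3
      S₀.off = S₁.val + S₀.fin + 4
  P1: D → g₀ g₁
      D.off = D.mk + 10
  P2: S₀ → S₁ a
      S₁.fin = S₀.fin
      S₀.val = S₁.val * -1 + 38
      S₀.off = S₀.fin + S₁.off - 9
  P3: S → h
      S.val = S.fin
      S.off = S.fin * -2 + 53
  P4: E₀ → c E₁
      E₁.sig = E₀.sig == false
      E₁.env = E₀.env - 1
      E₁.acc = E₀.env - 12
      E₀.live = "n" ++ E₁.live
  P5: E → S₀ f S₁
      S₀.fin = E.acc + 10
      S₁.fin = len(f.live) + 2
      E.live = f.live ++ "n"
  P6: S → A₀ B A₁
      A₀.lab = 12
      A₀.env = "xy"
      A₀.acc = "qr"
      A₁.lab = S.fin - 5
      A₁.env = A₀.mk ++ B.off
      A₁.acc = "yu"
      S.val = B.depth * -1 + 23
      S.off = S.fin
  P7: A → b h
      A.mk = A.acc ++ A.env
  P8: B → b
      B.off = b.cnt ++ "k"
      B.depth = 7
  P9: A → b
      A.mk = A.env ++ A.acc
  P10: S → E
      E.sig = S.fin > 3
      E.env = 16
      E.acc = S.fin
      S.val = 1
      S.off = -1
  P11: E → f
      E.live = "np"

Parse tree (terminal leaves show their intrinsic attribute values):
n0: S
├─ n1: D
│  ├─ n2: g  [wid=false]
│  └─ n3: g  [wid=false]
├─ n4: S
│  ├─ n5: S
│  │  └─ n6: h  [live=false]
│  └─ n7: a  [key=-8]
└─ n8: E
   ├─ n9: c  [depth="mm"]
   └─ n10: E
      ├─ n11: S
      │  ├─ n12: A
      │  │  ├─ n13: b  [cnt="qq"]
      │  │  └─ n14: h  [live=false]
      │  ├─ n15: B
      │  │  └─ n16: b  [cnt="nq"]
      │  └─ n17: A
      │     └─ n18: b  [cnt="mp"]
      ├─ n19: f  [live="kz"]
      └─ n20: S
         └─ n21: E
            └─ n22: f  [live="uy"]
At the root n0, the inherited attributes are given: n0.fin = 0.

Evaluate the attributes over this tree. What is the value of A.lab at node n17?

1. n0.fin = 0  [given at root]
2. n1.mk = 4  [S₀.fin + 4]
3. n2.wid = false  [terminal]
4. n3.wid = false  [terminal]
5. n1.off = 14  [D.mk + 10]
6. n4.fin = 22  [22]
7. n5.fin = 22  [S₀.fin]
8. n6.live = false  [terminal]
9. n5.val = 22  [S.fin]
10. n5.off = 9  [S.fin * -2 + 53]
11. n7.key = -8  [terminal]
12. n4.val = 16  [S₁.val * -1 + 38]
13. n4.off = 22  [S₀.fin + S₁.off - 9]
14. n8.sig = true  [D.off == 14]
15. n8.env = 14  [S₀.fin + 14]
16. n8.acc = 17  [S₀.fin * -1 + 17]
17. n9.depth = "mm"  [terminal]
18. n10.sig = false  [E₀.sig == false]
19. n10.env = 13  [E₀.env - 1]
20. n10.acc = 2  [E₀.env - 12]
21. n11.fin = 12  [E.acc + 10]
22. n12.lab = 12  [12]
23. n12.env = "xy"  ["xy"]
24. n12.acc = "qr"  ["qr"]
25. n13.cnt = "qq"  [terminal]
26. n14.live = false  [terminal]
27. n12.mk = "qrxy"  [A.acc ++ A.env]
28. n16.cnt = "nq"  [terminal]
29. n15.off = "nqk"  [b.cnt ++ "k"]
30. n15.depth = 7  [7]
31. n17.lab = 7  [S.fin - 5]
32. n17.env = "qrxynqk"  [A₀.mk ++ B.off]
33. n17.acc = "yu"  ["yu"]
34. n18.cnt = "mp"  [terminal]
35. n17.mk = "qrxynqkyu"  [A.env ++ A.acc]
36. n11.val = 16  [B.depth * -1 + 23]
37. n11.off = 12  [S.fin]
38. n19.live = "kz"  [terminal]
39. n20.fin = 4  [len(f.live) + 2]
40. n21.sig = true  [S.fin > 3]
41. n21.env = 16  [16]
42. n21.acc = 4  [S.fin]
43. n22.live = "uy"  [terminal]
44. n21.live = "np"  ["np"]
45. n20.val = 1  [1]
46. n20.off = -1  [-1]
47. n10.live = "kzn"  [f.live ++ "n"]
48. n8.live = "nkzn"  ["n" ++ E₁.live]
49. n0.val = 1  [len(E.live) - 3]
50. n0.off = 20  [S₁.val + S₀.fin + 4]

7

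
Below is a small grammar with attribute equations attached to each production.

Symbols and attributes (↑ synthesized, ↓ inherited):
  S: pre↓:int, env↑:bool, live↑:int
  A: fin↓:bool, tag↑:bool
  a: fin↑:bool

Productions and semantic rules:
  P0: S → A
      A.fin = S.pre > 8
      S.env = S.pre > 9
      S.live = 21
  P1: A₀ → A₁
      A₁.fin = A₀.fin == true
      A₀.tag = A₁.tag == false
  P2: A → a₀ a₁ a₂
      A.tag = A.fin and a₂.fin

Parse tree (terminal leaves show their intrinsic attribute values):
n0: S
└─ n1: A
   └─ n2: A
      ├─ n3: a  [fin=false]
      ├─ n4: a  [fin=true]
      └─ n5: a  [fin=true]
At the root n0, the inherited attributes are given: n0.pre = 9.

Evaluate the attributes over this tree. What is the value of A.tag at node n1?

false

1. n0.pre = 9  [given at root]
2. n1.fin = true  [S.pre > 8]
3. n2.fin = true  [A₀.fin == true]
4. n3.fin = false  [terminal]
5. n4.fin = true  [terminal]
6. n5.fin = true  [terminal]
7. n2.tag = true  [A.fin and a₂.fin]
8. n1.tag = false  [A₁.tag == false]
9. n0.env = false  [S.pre > 9]
10. n0.live = 21  [21]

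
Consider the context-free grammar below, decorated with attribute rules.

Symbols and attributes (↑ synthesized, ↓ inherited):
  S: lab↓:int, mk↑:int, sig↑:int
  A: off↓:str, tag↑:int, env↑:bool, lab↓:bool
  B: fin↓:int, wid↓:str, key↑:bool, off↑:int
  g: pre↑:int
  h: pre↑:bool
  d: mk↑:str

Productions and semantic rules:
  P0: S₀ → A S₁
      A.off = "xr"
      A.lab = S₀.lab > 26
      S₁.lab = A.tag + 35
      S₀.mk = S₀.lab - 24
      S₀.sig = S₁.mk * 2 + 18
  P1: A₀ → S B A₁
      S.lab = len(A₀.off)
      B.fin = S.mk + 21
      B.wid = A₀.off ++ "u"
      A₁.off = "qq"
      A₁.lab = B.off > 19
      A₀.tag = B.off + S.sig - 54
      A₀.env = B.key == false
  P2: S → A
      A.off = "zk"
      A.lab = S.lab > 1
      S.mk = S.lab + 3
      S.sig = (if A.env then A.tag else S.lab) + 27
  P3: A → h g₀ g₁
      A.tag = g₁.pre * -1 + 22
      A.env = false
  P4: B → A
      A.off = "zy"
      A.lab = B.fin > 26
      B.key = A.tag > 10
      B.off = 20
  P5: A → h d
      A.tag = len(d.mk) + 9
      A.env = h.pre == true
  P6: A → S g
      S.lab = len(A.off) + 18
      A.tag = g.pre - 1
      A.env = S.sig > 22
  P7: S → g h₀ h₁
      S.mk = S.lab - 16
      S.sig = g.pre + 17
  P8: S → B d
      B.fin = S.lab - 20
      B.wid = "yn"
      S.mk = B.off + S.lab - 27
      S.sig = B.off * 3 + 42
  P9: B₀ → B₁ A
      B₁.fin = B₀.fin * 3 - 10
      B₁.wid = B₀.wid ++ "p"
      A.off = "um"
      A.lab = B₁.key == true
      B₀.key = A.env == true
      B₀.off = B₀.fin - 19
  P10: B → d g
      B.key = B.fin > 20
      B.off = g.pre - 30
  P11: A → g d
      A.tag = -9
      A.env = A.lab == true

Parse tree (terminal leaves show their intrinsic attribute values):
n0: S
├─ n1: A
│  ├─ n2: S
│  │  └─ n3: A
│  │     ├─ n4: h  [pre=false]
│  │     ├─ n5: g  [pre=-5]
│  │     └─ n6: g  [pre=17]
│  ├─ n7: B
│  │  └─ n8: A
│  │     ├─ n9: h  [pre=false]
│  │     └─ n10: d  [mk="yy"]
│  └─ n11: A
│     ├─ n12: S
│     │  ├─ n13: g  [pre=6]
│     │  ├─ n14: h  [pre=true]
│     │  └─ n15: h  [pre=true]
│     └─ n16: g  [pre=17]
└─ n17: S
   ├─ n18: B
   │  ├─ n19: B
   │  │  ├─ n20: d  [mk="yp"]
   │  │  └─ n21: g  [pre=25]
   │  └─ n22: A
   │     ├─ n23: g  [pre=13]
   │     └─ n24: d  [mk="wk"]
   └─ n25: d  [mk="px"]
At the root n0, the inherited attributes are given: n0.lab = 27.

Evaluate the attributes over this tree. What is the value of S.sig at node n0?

6

1. n0.lab = 27  [given at root]
2. n1.off = "xr"  ["xr"]
3. n1.lab = true  [S₀.lab > 26]
4. n2.lab = 2  [len(A₀.off)]
5. n3.off = "zk"  ["zk"]
6. n3.lab = true  [S.lab > 1]
7. n4.pre = false  [terminal]
8. n5.pre = -5  [terminal]
9. n6.pre = 17  [terminal]
10. n3.tag = 5  [g₁.pre * -1 + 22]
11. n3.env = false  [false]
12. n2.mk = 5  [S.lab + 3]
13. n2.sig = 29  [(if A.env then A.tag else S.lab) + 27]
14. n7.fin = 26  [S.mk + 21]
15. n7.wid = "xru"  [A₀.off ++ "u"]
16. n8.off = "zy"  ["zy"]
17. n8.lab = false  [B.fin > 26]
18. n9.pre = false  [terminal]
19. n10.mk = "yy"  [terminal]
20. n8.tag = 11  [len(d.mk) + 9]
21. n8.env = false  [h.pre == true]
22. n7.key = true  [A.tag > 10]
23. n7.off = 20  [20]
24. n11.off = "qq"  ["qq"]
25. n11.lab = true  [B.off > 19]
26. n12.lab = 20  [len(A.off) + 18]
27. n13.pre = 6  [terminal]
28. n14.pre = true  [terminal]
29. n15.pre = true  [terminal]
30. n12.mk = 4  [S.lab - 16]
31. n12.sig = 23  [g.pre + 17]
32. n16.pre = 17  [terminal]
33. n11.tag = 16  [g.pre - 1]
34. n11.env = true  [S.sig > 22]
35. n1.tag = -5  [B.off + S.sig - 54]
36. n1.env = false  [B.key == false]
37. n17.lab = 30  [A.tag + 35]
38. n18.fin = 10  [S.lab - 20]
39. n18.wid = "yn"  ["yn"]
40. n19.fin = 20  [B₀.fin * 3 - 10]
41. n19.wid = "ynp"  [B₀.wid ++ "p"]
42. n20.mk = "yp"  [terminal]
43. n21.pre = 25  [terminal]
44. n19.key = false  [B.fin > 20]
45. n19.off = -5  [g.pre - 30]
46. n22.off = "um"  ["um"]
47. n22.lab = false  [B₁.key == true]
48. n23.pre = 13  [terminal]
49. n24.mk = "wk"  [terminal]
50. n22.tag = -9  [-9]
51. n22.env = false  [A.lab == true]
52. n18.key = false  [A.env == true]
53. n18.off = -9  [B₀.fin - 19]
54. n25.mk = "px"  [terminal]
55. n17.mk = -6  [B.off + S.lab - 27]
56. n17.sig = 15  [B.off * 3 + 42]
57. n0.mk = 3  [S₀.lab - 24]
58. n0.sig = 6  [S₁.mk * 2 + 18]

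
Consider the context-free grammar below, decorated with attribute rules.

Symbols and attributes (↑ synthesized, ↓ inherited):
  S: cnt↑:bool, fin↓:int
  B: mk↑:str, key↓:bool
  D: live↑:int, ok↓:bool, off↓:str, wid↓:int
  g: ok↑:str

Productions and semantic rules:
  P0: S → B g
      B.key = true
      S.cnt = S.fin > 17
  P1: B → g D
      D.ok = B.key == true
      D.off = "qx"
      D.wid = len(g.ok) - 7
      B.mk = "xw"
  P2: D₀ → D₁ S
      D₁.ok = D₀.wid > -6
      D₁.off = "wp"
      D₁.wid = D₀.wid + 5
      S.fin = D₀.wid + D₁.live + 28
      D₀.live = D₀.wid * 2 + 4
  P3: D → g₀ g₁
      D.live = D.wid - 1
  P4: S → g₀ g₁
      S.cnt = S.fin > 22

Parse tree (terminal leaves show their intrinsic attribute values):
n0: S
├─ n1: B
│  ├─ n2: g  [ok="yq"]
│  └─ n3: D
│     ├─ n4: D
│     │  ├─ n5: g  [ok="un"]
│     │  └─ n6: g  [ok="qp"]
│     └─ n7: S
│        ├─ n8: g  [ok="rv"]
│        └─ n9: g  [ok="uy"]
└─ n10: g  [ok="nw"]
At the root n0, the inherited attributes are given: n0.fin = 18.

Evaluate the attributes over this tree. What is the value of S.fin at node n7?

1. n0.fin = 18  [given at root]
2. n1.key = true  [true]
3. n2.ok = "yq"  [terminal]
4. n3.ok = true  [B.key == true]
5. n3.off = "qx"  ["qx"]
6. n3.wid = -5  [len(g.ok) - 7]
7. n4.ok = true  [D₀.wid > -6]
8. n4.off = "wp"  ["wp"]
9. n4.wid = 0  [D₀.wid + 5]
10. n5.ok = "un"  [terminal]
11. n6.ok = "qp"  [terminal]
12. n4.live = -1  [D.wid - 1]
13. n7.fin = 22  [D₀.wid + D₁.live + 28]
14. n8.ok = "rv"  [terminal]
15. n9.ok = "uy"  [terminal]
16. n7.cnt = false  [S.fin > 22]
17. n3.live = -6  [D₀.wid * 2 + 4]
18. n1.mk = "xw"  ["xw"]
19. n10.ok = "nw"  [terminal]
20. n0.cnt = true  [S.fin > 17]

22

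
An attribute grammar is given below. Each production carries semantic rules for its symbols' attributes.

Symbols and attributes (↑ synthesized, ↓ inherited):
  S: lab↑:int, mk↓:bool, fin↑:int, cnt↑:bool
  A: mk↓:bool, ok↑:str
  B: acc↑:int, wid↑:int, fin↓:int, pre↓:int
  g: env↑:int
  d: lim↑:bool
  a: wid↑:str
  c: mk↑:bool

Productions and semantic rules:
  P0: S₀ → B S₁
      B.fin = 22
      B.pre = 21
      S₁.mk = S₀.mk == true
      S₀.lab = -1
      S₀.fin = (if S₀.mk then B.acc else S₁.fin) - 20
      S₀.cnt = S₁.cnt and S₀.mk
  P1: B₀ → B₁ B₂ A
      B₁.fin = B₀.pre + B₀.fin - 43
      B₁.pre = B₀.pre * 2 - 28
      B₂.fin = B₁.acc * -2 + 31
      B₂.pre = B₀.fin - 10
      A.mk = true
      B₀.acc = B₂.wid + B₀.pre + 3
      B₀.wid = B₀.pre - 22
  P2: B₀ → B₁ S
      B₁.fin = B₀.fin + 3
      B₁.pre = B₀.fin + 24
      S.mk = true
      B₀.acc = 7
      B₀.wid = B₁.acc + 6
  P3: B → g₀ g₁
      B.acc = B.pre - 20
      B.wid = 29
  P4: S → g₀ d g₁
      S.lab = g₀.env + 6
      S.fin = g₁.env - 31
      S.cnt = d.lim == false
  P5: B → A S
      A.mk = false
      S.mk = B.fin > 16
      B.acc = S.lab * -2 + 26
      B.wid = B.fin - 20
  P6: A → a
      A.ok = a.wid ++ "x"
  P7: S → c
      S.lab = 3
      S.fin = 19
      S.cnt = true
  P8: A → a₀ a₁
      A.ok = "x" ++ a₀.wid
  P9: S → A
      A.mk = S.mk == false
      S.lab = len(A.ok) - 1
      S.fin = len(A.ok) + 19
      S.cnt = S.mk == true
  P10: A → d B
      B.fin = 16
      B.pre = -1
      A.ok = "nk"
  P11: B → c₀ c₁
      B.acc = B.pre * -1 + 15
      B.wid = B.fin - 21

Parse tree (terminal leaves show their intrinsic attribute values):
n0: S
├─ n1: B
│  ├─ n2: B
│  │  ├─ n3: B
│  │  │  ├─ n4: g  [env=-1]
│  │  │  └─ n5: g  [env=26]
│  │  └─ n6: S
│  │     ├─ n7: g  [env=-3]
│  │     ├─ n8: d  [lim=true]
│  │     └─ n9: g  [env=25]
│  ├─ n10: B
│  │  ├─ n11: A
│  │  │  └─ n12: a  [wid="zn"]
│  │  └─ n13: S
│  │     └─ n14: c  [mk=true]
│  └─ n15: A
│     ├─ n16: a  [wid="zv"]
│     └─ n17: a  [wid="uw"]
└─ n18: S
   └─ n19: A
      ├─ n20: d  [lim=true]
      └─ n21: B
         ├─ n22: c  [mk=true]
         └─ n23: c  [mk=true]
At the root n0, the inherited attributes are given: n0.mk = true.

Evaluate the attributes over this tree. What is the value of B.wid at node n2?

1. n0.mk = true  [given at root]
2. n1.fin = 22  [22]
3. n1.pre = 21  [21]
4. n2.fin = 0  [B₀.pre + B₀.fin - 43]
5. n2.pre = 14  [B₀.pre * 2 - 28]
6. n3.fin = 3  [B₀.fin + 3]
7. n3.pre = 24  [B₀.fin + 24]
8. n4.env = -1  [terminal]
9. n5.env = 26  [terminal]
10. n3.acc = 4  [B.pre - 20]
11. n3.wid = 29  [29]
12. n6.mk = true  [true]
13. n7.env = -3  [terminal]
14. n8.lim = true  [terminal]
15. n9.env = 25  [terminal]
16. n6.lab = 3  [g₀.env + 6]
17. n6.fin = -6  [g₁.env - 31]
18. n6.cnt = false  [d.lim == false]
19. n2.acc = 7  [7]
20. n2.wid = 10  [B₁.acc + 6]
21. n10.fin = 17  [B₁.acc * -2 + 31]
22. n10.pre = 12  [B₀.fin - 10]
23. n11.mk = false  [false]
24. n12.wid = "zn"  [terminal]
25. n11.ok = "znx"  [a.wid ++ "x"]
26. n13.mk = true  [B.fin > 16]
27. n14.mk = true  [terminal]
28. n13.lab = 3  [3]
29. n13.fin = 19  [19]
30. n13.cnt = true  [true]
31. n10.acc = 20  [S.lab * -2 + 26]
32. n10.wid = -3  [B.fin - 20]
33. n15.mk = true  [true]
34. n16.wid = "zv"  [terminal]
35. n17.wid = "uw"  [terminal]
36. n15.ok = "xzv"  ["x" ++ a₀.wid]
37. n1.acc = 21  [B₂.wid + B₀.pre + 3]
38. n1.wid = -1  [B₀.pre - 22]
39. n18.mk = true  [S₀.mk == true]
40. n19.mk = false  [S.mk == false]
41. n20.lim = true  [terminal]
42. n21.fin = 16  [16]
43. n21.pre = -1  [-1]
44. n22.mk = true  [terminal]
45. n23.mk = true  [terminal]
46. n21.acc = 16  [B.pre * -1 + 15]
47. n21.wid = -5  [B.fin - 21]
48. n19.ok = "nk"  ["nk"]
49. n18.lab = 1  [len(A.ok) - 1]
50. n18.fin = 21  [len(A.ok) + 19]
51. n18.cnt = true  [S.mk == true]
52. n0.lab = -1  [-1]
53. n0.fin = 1  [(if S₀.mk then B.acc else S₁.fin) - 20]
54. n0.cnt = true  [S₁.cnt and S₀.mk]

10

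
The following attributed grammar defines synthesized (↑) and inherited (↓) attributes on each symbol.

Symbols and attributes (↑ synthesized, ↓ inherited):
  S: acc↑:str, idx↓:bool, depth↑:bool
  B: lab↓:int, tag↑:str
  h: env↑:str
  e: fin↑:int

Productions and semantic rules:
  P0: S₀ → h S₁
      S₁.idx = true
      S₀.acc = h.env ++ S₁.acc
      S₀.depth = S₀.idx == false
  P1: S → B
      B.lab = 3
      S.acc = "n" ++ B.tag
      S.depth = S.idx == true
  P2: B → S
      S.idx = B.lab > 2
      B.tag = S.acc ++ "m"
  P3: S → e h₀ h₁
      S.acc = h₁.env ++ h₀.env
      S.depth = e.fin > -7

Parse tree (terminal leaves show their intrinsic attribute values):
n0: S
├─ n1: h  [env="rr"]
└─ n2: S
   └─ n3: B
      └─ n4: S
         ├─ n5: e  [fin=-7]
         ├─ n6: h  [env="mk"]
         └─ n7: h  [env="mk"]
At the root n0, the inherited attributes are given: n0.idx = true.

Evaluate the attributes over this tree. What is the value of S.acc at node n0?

1. n0.idx = true  [given at root]
2. n1.env = "rr"  [terminal]
3. n2.idx = true  [true]
4. n3.lab = 3  [3]
5. n4.idx = true  [B.lab > 2]
6. n5.fin = -7  [terminal]
7. n6.env = "mk"  [terminal]
8. n7.env = "mk"  [terminal]
9. n4.acc = "mkmk"  [h₁.env ++ h₀.env]
10. n4.depth = false  [e.fin > -7]
11. n3.tag = "mkmkm"  [S.acc ++ "m"]
12. n2.acc = "nmkmkm"  ["n" ++ B.tag]
13. n2.depth = true  [S.idx == true]
14. n0.acc = "rrnmkmkm"  [h.env ++ S₁.acc]
15. n0.depth = false  [S₀.idx == false]

"rrnmkmkm"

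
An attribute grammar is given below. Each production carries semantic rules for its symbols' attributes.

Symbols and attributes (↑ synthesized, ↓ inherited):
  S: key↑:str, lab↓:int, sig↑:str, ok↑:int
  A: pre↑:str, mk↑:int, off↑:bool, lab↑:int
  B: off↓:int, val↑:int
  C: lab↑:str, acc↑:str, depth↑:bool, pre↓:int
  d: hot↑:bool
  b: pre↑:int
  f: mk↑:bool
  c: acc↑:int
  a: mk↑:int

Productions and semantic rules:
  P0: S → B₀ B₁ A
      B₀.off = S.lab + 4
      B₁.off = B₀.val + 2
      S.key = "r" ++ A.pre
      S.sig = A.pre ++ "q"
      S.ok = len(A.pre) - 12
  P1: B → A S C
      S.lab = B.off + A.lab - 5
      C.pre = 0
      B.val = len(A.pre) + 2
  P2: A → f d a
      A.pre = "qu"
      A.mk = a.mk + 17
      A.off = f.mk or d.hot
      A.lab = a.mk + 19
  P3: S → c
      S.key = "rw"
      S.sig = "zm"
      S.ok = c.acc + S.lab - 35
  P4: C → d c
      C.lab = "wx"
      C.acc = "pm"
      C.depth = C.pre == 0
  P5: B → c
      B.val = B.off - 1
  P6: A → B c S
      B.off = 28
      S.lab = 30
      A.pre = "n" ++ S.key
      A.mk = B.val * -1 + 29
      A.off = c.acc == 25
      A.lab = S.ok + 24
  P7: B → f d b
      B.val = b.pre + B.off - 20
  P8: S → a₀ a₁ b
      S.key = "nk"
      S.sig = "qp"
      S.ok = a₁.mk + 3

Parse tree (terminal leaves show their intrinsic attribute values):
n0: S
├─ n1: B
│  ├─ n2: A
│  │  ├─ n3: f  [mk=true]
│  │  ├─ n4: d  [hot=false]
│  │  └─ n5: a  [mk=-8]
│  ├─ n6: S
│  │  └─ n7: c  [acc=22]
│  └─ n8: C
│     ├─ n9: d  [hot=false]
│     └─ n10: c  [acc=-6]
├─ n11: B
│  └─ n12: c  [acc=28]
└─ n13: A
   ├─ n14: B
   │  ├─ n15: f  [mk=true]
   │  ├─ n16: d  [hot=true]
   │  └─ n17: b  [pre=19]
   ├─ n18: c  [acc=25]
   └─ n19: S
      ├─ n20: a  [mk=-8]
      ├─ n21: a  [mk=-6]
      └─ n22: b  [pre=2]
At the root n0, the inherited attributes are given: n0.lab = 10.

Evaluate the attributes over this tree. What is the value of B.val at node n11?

1. n0.lab = 10  [given at root]
2. n1.off = 14  [S.lab + 4]
3. n3.mk = true  [terminal]
4. n4.hot = false  [terminal]
5. n5.mk = -8  [terminal]
6. n2.pre = "qu"  ["qu"]
7. n2.mk = 9  [a.mk + 17]
8. n2.off = true  [f.mk or d.hot]
9. n2.lab = 11  [a.mk + 19]
10. n6.lab = 20  [B.off + A.lab - 5]
11. n7.acc = 22  [terminal]
12. n6.key = "rw"  ["rw"]
13. n6.sig = "zm"  ["zm"]
14. n6.ok = 7  [c.acc + S.lab - 35]
15. n8.pre = 0  [0]
16. n9.hot = false  [terminal]
17. n10.acc = -6  [terminal]
18. n8.lab = "wx"  ["wx"]
19. n8.acc = "pm"  ["pm"]
20. n8.depth = true  [C.pre == 0]
21. n1.val = 4  [len(A.pre) + 2]
22. n11.off = 6  [B₀.val + 2]
23. n12.acc = 28  [terminal]
24. n11.val = 5  [B.off - 1]
25. n14.off = 28  [28]
26. n15.mk = true  [terminal]
27. n16.hot = true  [terminal]
28. n17.pre = 19  [terminal]
29. n14.val = 27  [b.pre + B.off - 20]
30. n18.acc = 25  [terminal]
31. n19.lab = 30  [30]
32. n20.mk = -8  [terminal]
33. n21.mk = -6  [terminal]
34. n22.pre = 2  [terminal]
35. n19.key = "nk"  ["nk"]
36. n19.sig = "qp"  ["qp"]
37. n19.ok = -3  [a₁.mk + 3]
38. n13.pre = "nnk"  ["n" ++ S.key]
39. n13.mk = 2  [B.val * -1 + 29]
40. n13.off = true  [c.acc == 25]
41. n13.lab = 21  [S.ok + 24]
42. n0.key = "rnnk"  ["r" ++ A.pre]
43. n0.sig = "nnkq"  [A.pre ++ "q"]
44. n0.ok = -9  [len(A.pre) - 12]

5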